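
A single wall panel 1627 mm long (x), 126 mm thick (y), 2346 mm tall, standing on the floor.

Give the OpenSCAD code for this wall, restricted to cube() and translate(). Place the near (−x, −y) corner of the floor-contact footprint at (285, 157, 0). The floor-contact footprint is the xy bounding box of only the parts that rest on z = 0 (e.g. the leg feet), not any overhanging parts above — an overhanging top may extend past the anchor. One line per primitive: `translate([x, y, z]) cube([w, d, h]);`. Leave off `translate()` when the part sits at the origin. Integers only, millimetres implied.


translate([285, 157, 0]) cube([1627, 126, 2346]);


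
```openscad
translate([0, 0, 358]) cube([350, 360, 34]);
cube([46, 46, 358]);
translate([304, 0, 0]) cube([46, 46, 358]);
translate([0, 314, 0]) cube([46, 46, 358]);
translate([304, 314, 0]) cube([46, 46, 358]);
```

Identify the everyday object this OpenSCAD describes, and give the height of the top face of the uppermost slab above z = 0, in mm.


A stool. The seat height is 392 mm.

A 350×360×34 slab at z = 358 on four corner posts — a stool. The seat top is 358 + 34 = 392 mm.


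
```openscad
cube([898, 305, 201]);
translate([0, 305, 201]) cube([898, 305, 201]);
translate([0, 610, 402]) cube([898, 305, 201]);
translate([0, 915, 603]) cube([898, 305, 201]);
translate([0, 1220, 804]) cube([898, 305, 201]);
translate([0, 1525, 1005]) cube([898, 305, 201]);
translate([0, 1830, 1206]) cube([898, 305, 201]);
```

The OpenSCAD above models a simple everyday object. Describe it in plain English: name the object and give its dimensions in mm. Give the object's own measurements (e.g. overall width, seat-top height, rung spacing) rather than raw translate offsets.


A straight staircase of 7 solid steps. Each step is 898 mm wide (x), 305 mm deep (y, the going) and 201 mm tall (the rise). The first step rests on the floor; each subsequent step sits one going further in +y and one rise higher in +z, directly behind and above the previous step with no overlap.


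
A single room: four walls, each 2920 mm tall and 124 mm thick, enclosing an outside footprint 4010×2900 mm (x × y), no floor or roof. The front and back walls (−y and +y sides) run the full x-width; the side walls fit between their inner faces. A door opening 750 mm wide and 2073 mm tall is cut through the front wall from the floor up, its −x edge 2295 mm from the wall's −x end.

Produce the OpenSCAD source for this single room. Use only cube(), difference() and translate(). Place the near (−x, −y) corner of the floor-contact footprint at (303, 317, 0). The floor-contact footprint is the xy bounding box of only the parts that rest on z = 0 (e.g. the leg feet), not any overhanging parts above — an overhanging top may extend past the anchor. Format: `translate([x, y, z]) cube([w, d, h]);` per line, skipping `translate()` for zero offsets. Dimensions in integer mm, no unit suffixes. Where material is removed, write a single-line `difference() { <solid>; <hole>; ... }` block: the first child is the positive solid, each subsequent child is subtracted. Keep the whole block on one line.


difference() { translate([303, 317, 0]) cube([4010, 124, 2920]); translate([2598, 317, 0]) cube([750, 124, 2073]); }
translate([303, 3093, 0]) cube([4010, 124, 2920]);
translate([303, 441, 0]) cube([124, 2652, 2920]);
translate([4189, 441, 0]) cube([124, 2652, 2920]);


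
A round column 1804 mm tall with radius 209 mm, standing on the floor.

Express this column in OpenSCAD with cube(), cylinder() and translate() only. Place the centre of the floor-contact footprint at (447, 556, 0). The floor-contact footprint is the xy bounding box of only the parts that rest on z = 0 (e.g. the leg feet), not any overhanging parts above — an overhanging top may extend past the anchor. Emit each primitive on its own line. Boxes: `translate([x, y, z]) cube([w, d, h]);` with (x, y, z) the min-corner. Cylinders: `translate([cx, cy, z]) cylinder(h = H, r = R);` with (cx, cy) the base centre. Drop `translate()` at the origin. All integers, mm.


translate([447, 556, 0]) cylinder(h = 1804, r = 209);


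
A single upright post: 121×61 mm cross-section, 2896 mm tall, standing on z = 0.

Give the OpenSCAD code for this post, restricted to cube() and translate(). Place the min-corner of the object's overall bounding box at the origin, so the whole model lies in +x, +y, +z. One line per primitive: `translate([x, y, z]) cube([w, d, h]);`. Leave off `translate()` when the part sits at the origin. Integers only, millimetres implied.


cube([121, 61, 2896]);


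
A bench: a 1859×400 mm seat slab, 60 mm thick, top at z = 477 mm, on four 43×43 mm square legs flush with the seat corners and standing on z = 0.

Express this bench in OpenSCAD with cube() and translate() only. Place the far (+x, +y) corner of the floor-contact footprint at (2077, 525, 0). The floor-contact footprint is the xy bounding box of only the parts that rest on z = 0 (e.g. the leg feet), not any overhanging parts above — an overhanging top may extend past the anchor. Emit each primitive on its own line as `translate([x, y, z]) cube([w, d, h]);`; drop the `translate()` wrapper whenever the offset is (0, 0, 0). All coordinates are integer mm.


translate([218, 125, 417]) cube([1859, 400, 60]);
translate([218, 125, 0]) cube([43, 43, 417]);
translate([218, 482, 0]) cube([43, 43, 417]);
translate([2034, 125, 0]) cube([43, 43, 417]);
translate([2034, 482, 0]) cube([43, 43, 417]);


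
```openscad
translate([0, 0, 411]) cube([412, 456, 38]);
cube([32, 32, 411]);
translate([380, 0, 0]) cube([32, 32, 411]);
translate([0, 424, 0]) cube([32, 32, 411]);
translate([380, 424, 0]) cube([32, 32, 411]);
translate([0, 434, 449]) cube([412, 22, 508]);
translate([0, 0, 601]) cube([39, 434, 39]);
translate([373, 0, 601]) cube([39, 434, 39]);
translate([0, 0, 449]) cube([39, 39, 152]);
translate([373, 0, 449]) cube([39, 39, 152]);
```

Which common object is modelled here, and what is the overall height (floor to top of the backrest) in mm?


A chair. The overall height is 957 mm.

A slab on four corner posts with a tall panel at the back — a chair. The seat slab sits at z = 411 with thickness 38, and the 508 mm backrest starts at the seat top, so the overall height is 411 + 38 + 508 = 957 mm.


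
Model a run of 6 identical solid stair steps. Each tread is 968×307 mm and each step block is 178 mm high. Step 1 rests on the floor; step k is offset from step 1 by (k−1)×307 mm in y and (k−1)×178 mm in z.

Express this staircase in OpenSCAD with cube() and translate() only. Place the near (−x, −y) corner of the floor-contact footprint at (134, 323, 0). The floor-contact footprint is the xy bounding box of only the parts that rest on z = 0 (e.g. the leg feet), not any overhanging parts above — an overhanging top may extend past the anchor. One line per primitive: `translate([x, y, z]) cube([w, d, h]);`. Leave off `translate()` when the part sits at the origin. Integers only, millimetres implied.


translate([134, 323, 0]) cube([968, 307, 178]);
translate([134, 630, 178]) cube([968, 307, 178]);
translate([134, 937, 356]) cube([968, 307, 178]);
translate([134, 1244, 534]) cube([968, 307, 178]);
translate([134, 1551, 712]) cube([968, 307, 178]);
translate([134, 1858, 890]) cube([968, 307, 178]);


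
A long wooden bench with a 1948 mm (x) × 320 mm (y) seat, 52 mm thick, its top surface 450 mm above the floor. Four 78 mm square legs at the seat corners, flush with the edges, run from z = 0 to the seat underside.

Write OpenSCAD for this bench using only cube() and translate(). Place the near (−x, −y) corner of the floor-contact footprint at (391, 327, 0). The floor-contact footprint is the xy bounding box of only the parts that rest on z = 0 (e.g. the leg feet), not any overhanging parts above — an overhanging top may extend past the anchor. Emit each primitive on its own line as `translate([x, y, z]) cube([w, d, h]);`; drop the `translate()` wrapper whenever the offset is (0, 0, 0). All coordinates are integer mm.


translate([391, 327, 398]) cube([1948, 320, 52]);
translate([391, 327, 0]) cube([78, 78, 398]);
translate([391, 569, 0]) cube([78, 78, 398]);
translate([2261, 327, 0]) cube([78, 78, 398]);
translate([2261, 569, 0]) cube([78, 78, 398]);


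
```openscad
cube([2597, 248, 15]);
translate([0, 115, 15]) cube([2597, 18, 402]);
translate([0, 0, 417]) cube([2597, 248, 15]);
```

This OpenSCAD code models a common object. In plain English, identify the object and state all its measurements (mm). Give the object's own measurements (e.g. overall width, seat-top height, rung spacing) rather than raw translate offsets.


An I-beam lying along x, 2597 mm long. Overall section height 432 mm. Two flanges 248 mm wide (y) and 15 mm thick, one on the floor and one at the top; a web 18 mm thick runs between them, centred on the flange width.


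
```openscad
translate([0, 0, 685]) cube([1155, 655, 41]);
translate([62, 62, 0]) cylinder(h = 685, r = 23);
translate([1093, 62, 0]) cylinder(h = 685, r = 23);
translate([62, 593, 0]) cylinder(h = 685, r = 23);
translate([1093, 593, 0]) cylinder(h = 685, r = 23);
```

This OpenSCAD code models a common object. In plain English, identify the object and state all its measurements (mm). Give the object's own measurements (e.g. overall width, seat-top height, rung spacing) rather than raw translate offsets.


A table: top 1155 mm (x) × 655 mm (y), 41 mm thick, upper face at z = 726 mm, on four round legs of 46 mm diameter, each leg's bounding box inset 39 mm from the nearest pair of top edges from z = 0 to the bottom of the top.


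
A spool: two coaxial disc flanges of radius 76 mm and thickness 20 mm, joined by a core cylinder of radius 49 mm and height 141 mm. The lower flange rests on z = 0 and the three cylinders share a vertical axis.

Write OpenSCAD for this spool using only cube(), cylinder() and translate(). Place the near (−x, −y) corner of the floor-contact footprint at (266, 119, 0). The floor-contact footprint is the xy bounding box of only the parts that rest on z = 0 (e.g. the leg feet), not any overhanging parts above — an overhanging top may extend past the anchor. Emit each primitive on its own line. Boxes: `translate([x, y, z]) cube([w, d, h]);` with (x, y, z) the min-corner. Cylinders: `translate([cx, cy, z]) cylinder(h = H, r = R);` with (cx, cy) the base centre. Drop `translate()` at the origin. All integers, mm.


translate([342, 195, 0]) cylinder(h = 20, r = 76);
translate([342, 195, 20]) cylinder(h = 141, r = 49);
translate([342, 195, 161]) cylinder(h = 20, r = 76);


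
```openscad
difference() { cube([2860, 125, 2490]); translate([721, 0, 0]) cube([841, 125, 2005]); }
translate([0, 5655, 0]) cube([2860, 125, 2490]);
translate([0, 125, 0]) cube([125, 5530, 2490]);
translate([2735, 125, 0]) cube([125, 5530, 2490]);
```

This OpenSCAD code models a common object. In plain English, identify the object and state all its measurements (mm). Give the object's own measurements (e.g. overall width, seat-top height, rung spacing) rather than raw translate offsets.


A single room: four walls, each 2490 mm tall and 125 mm thick, enclosing an outside footprint 2860×5780 mm (x × y), no floor or roof. The front and back walls (−y and +y sides) run the full x-width; the side walls fit between their inner faces. A door opening 841 mm wide and 2005 mm tall is cut through the front wall from the floor up, its −x edge 721 mm from the wall's −x end.


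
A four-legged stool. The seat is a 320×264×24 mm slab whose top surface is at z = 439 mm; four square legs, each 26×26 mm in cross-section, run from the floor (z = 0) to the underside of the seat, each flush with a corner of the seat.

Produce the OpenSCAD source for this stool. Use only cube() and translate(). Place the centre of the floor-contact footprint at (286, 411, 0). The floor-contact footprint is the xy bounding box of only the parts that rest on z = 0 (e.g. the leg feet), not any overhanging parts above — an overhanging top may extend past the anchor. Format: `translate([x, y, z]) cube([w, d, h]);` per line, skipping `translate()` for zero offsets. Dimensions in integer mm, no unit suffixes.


// leg_h = 439 - 24 = 415
translate([126, 279, 415]) cube([320, 264, 24]);
translate([126, 279, 0]) cube([26, 26, 415]);
translate([420, 279, 0]) cube([26, 26, 415]);
translate([126, 517, 0]) cube([26, 26, 415]);
translate([420, 517, 0]) cube([26, 26, 415]);


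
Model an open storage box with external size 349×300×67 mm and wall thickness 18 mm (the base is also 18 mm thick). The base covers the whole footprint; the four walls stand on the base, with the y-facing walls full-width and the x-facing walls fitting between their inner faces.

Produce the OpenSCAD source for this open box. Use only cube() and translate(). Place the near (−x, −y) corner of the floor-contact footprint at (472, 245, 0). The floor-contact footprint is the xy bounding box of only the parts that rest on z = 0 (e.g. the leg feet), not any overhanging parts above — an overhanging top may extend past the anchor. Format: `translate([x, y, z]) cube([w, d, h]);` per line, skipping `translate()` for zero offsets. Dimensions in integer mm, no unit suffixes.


translate([472, 245, 0]) cube([349, 300, 18]);
translate([472, 245, 18]) cube([349, 18, 49]);
translate([472, 527, 18]) cube([349, 18, 49]);
translate([472, 263, 18]) cube([18, 264, 49]);
translate([803, 263, 18]) cube([18, 264, 49]);


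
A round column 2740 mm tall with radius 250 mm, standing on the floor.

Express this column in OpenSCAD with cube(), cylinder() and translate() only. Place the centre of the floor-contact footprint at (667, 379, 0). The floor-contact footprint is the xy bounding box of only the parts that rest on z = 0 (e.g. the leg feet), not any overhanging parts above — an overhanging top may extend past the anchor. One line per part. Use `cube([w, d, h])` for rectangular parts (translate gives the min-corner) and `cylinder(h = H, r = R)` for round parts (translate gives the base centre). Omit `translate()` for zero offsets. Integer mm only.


translate([667, 379, 0]) cylinder(h = 2740, r = 250);


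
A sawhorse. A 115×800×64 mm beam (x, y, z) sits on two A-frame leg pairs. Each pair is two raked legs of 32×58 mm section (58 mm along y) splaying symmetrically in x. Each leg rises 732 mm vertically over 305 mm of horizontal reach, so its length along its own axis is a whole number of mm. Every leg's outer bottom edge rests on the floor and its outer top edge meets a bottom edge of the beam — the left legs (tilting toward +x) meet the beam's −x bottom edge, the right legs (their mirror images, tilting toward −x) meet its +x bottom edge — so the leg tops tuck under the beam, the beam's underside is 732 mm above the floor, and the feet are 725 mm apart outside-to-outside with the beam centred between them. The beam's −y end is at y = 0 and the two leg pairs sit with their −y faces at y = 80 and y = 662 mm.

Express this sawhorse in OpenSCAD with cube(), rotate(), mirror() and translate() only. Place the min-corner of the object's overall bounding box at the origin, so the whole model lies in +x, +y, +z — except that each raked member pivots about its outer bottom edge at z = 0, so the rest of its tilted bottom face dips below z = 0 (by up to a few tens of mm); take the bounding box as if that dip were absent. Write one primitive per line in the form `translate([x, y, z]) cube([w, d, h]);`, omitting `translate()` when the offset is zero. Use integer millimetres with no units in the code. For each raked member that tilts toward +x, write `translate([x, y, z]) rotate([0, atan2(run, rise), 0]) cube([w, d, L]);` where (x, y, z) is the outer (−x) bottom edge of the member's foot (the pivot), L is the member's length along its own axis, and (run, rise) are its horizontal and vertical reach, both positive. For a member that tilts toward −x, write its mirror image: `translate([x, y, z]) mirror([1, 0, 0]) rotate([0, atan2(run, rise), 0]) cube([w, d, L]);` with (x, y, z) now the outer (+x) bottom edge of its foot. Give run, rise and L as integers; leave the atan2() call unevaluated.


translate([305, 0, 732]) cube([115, 800, 64]);
translate([0, 80, 0]) rotate([0, atan2(305, 732), 0]) cube([32, 58, 793]);
translate([725, 80, 0]) mirror([1, 0, 0]) rotate([0, atan2(305, 732), 0]) cube([32, 58, 793]);
translate([0, 662, 0]) rotate([0, atan2(305, 732), 0]) cube([32, 58, 793]);
translate([725, 662, 0]) mirror([1, 0, 0]) rotate([0, atan2(305, 732), 0]) cube([32, 58, 793]);


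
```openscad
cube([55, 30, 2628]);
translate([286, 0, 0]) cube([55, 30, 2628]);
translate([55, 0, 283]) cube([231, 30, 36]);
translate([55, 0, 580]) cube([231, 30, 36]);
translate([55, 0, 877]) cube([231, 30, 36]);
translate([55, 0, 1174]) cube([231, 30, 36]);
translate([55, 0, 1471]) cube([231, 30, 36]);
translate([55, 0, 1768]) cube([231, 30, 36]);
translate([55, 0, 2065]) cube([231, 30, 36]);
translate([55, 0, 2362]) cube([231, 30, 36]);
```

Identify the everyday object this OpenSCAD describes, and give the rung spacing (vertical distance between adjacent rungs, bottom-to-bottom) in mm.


A ladder. The rung spacing is 297 mm.

Two tall 55×30 posts with 8 short bars between them — a ladder. Adjacent rungs sit at z = 283 and z = 580, so the spacing is 580 − 283 = 297 mm.


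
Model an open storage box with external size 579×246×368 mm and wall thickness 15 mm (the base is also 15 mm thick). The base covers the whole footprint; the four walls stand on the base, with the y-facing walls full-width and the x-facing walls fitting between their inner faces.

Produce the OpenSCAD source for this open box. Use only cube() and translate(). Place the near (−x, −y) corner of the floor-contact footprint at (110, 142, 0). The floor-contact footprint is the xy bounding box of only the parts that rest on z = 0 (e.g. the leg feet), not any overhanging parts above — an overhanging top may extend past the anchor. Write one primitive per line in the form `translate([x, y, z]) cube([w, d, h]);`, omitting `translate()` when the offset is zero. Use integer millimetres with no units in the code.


translate([110, 142, 0]) cube([579, 246, 15]);
translate([110, 142, 15]) cube([579, 15, 353]);
translate([110, 373, 15]) cube([579, 15, 353]);
translate([110, 157, 15]) cube([15, 216, 353]);
translate([674, 157, 15]) cube([15, 216, 353]);


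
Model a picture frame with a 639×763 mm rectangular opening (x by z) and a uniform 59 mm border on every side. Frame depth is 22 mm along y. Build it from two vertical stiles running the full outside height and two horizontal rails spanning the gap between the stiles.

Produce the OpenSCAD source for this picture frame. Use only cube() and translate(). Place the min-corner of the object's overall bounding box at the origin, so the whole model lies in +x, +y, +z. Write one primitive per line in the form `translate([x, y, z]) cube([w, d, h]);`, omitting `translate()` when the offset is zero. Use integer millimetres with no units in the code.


cube([59, 22, 881]);
translate([698, 0, 0]) cube([59, 22, 881]);
translate([59, 0, 0]) cube([639, 22, 59]);
translate([59, 0, 822]) cube([639, 22, 59]);


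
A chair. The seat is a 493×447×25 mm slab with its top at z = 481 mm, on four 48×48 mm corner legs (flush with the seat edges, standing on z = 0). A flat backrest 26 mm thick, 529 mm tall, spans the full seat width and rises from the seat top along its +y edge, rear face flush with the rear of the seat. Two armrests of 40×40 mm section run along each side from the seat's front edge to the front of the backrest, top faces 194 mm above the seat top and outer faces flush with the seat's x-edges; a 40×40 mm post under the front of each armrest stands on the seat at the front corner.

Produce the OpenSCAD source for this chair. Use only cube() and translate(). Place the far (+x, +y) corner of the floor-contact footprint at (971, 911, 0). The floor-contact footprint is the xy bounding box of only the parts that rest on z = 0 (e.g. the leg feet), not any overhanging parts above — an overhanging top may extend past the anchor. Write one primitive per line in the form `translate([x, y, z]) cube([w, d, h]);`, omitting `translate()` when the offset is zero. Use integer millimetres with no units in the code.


translate([478, 464, 456]) cube([493, 447, 25]);
translate([478, 464, 0]) cube([48, 48, 456]);
translate([923, 464, 0]) cube([48, 48, 456]);
translate([478, 863, 0]) cube([48, 48, 456]);
translate([923, 863, 0]) cube([48, 48, 456]);
translate([478, 885, 481]) cube([493, 26, 529]);
translate([478, 464, 635]) cube([40, 421, 40]);
translate([931, 464, 635]) cube([40, 421, 40]);
translate([478, 464, 481]) cube([40, 40, 154]);
translate([931, 464, 481]) cube([40, 40, 154]);


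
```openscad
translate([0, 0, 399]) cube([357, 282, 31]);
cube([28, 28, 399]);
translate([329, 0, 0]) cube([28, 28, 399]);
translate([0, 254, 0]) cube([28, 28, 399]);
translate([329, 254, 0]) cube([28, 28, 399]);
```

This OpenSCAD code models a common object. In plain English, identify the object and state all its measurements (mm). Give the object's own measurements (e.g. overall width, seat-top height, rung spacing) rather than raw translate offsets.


A four-legged stool. The seat is a 357×282×31 mm slab whose top surface is at z = 430 mm; four square legs, each 28×28 mm in cross-section, run from the floor (z = 0) to the underside of the seat, each flush with a corner of the seat.


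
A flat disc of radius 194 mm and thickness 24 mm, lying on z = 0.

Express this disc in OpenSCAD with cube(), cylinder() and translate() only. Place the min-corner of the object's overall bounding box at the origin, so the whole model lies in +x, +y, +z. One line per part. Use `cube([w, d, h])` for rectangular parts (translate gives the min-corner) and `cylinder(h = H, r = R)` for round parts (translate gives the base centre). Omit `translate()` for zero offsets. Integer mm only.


translate([194, 194, 0]) cylinder(h = 24, r = 194);


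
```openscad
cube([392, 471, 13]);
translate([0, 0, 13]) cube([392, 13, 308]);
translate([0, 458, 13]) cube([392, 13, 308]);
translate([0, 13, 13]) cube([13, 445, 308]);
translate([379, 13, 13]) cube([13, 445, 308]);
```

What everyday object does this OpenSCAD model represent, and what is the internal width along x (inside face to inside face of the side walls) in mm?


An open box. The internal width is 366 mm.

A 392×471 base slab with four walls standing on it — an open box. The base is 392 mm wide and the walls are 13 mm thick, so the internal width is 392 − 2 × 13 = 366 mm.


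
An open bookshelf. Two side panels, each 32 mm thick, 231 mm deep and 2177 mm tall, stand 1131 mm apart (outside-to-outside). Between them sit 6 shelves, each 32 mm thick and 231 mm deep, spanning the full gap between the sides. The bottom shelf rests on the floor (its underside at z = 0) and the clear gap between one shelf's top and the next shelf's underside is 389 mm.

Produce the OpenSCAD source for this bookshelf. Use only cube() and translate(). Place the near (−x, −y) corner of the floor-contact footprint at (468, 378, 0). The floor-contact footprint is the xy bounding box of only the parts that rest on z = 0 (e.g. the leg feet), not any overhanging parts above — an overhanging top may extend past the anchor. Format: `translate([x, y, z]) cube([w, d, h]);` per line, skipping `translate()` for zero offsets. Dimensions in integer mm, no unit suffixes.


translate([468, 378, 0]) cube([32, 231, 2177]);
translate([1567, 378, 0]) cube([32, 231, 2177]);
translate([500, 378, 0]) cube([1067, 231, 32]);
translate([500, 378, 421]) cube([1067, 231, 32]);
translate([500, 378, 842]) cube([1067, 231, 32]);
translate([500, 378, 1263]) cube([1067, 231, 32]);
translate([500, 378, 1684]) cube([1067, 231, 32]);
translate([500, 378, 2105]) cube([1067, 231, 32]);


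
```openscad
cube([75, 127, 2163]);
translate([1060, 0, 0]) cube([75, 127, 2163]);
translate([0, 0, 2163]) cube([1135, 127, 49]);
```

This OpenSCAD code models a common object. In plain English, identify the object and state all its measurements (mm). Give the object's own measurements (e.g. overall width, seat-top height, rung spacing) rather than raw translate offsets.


A door frame. The clear opening is 985 mm wide and 2163 mm high. Two 75 mm wide jambs, 127 mm deep, stand either side of the opening from the floor to the top of the opening. A 49 mm thick head sits across the top of both jambs, spanning the full outside width of the frame.


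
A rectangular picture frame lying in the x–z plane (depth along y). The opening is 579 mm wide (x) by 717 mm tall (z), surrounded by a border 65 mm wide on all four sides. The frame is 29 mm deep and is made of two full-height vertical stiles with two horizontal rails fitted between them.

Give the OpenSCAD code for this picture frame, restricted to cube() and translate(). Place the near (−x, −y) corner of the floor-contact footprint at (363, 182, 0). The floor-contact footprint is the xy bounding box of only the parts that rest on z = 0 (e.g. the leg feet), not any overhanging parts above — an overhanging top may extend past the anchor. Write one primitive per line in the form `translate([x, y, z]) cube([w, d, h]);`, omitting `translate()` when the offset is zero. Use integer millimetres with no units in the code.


translate([363, 182, 0]) cube([65, 29, 847]);
translate([1007, 182, 0]) cube([65, 29, 847]);
translate([428, 182, 0]) cube([579, 29, 65]);
translate([428, 182, 782]) cube([579, 29, 65]);


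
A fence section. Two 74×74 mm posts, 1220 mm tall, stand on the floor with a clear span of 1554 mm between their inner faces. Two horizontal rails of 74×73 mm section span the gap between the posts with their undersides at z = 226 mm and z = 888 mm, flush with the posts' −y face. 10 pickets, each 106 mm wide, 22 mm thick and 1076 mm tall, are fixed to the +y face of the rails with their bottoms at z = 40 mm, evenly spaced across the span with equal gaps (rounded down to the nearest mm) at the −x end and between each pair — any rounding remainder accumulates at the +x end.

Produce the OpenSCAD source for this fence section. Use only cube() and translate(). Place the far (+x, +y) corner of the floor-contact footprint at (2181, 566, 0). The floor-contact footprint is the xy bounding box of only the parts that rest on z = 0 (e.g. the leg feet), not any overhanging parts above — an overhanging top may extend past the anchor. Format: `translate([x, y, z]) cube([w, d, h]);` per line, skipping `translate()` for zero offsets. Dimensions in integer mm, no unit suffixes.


translate([479, 492, 0]) cube([74, 74, 1220]);
translate([2107, 492, 0]) cube([74, 74, 1220]);
translate([553, 492, 226]) cube([1554, 74, 73]);
translate([553, 492, 888]) cube([1554, 74, 73]);
translate([597, 566, 40]) cube([106, 22, 1076]);
translate([747, 566, 40]) cube([106, 22, 1076]);
translate([897, 566, 40]) cube([106, 22, 1076]);
translate([1047, 566, 40]) cube([106, 22, 1076]);
translate([1197, 566, 40]) cube([106, 22, 1076]);
translate([1347, 566, 40]) cube([106, 22, 1076]);
translate([1497, 566, 40]) cube([106, 22, 1076]);
translate([1647, 566, 40]) cube([106, 22, 1076]);
translate([1797, 566, 40]) cube([106, 22, 1076]);
translate([1947, 566, 40]) cube([106, 22, 1076]);


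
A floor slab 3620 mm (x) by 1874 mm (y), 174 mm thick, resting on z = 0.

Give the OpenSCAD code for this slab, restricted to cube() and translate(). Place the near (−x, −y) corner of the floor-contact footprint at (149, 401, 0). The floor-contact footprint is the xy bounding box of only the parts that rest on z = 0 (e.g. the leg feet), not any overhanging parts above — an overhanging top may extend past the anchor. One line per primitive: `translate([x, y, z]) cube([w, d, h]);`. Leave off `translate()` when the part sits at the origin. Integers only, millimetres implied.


translate([149, 401, 0]) cube([3620, 1874, 174]);


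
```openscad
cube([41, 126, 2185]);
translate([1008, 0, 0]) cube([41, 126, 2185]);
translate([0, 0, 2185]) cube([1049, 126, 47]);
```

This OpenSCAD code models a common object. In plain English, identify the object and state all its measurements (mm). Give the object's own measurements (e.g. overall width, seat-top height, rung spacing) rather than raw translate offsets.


A door frame. The clear opening is 967 mm wide and 2185 mm high. Two 41 mm wide jambs, 126 mm deep, stand either side of the opening from the floor to the top of the opening. A 47 mm thick head sits across the top of both jambs, spanning the full outside width of the frame.


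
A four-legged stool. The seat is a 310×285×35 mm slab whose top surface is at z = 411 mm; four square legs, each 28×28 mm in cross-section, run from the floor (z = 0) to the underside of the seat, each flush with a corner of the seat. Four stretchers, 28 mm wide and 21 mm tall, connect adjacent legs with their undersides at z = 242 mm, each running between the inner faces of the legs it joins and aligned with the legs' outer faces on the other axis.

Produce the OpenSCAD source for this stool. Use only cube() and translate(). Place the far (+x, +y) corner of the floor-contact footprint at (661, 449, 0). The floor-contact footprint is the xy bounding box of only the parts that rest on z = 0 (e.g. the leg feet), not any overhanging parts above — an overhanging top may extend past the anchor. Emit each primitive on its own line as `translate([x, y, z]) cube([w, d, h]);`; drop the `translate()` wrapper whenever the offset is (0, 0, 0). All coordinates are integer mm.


translate([351, 164, 376]) cube([310, 285, 35]);
translate([351, 164, 0]) cube([28, 28, 376]);
translate([633, 164, 0]) cube([28, 28, 376]);
translate([351, 421, 0]) cube([28, 28, 376]);
translate([633, 421, 0]) cube([28, 28, 376]);
translate([379, 164, 242]) cube([254, 28, 21]);
translate([379, 421, 242]) cube([254, 28, 21]);
translate([351, 192, 242]) cube([28, 229, 21]);
translate([633, 192, 242]) cube([28, 229, 21]);


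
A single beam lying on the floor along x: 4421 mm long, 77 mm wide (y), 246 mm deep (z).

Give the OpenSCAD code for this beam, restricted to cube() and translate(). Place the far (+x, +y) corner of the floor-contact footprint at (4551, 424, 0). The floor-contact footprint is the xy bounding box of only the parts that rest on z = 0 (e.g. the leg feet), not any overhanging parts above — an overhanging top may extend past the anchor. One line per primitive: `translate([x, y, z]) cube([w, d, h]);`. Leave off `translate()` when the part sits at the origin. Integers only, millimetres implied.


translate([130, 347, 0]) cube([4421, 77, 246]);


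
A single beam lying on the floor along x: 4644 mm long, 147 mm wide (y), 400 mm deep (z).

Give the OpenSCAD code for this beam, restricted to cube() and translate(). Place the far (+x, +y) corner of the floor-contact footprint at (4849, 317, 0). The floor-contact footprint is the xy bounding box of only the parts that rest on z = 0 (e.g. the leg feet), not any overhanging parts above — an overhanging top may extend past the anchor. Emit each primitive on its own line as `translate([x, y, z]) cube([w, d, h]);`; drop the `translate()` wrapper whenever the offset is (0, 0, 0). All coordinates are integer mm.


translate([205, 170, 0]) cube([4644, 147, 400]);


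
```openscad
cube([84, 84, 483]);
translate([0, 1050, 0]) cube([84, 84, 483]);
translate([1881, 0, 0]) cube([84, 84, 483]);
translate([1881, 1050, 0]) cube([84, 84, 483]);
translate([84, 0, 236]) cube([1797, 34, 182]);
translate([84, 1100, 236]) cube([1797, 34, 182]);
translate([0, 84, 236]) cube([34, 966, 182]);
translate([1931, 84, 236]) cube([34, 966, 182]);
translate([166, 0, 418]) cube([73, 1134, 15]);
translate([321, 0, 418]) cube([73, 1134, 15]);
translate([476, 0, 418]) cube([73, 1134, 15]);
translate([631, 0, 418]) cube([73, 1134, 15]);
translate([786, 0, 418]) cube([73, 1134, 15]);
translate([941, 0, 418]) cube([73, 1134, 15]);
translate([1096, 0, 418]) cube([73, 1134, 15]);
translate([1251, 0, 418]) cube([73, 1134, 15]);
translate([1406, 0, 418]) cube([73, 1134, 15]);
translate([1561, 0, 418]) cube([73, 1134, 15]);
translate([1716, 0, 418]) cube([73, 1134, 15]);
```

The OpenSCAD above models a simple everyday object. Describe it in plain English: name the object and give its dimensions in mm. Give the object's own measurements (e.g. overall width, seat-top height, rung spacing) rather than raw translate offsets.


A bed frame 1965 mm long (x) by 1134 mm wide (y). Four 84×84 mm corner posts, 483 mm tall, at the corners of the footprint. Four rails of 34 mm thickness and 182 mm height run between adjacent posts with their undersides at z = 236 mm, their outer faces flush with the outside of the frame (the two x-running rails run between the posts' inner faces; the two y-running rails run between the posts' inner faces). 11 slats, each 73 mm wide (x) and 15 mm thick, lie across the top of the two x-running rails, running the full 1134 mm width of the frame in y; along x they sit between the end posts with a 82 mm gap after the −x posts and between neighbouring slats, leaving 92 mm before the +x posts.


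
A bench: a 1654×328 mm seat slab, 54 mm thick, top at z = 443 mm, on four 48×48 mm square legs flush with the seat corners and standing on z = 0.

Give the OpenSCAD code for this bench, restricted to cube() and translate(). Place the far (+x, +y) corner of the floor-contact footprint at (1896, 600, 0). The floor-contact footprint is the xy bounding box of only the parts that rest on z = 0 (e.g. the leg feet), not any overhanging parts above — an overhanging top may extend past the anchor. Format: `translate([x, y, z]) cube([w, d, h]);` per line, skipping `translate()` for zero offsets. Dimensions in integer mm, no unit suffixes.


translate([242, 272, 389]) cube([1654, 328, 54]);
translate([242, 272, 0]) cube([48, 48, 389]);
translate([242, 552, 0]) cube([48, 48, 389]);
translate([1848, 272, 0]) cube([48, 48, 389]);
translate([1848, 552, 0]) cube([48, 48, 389]);


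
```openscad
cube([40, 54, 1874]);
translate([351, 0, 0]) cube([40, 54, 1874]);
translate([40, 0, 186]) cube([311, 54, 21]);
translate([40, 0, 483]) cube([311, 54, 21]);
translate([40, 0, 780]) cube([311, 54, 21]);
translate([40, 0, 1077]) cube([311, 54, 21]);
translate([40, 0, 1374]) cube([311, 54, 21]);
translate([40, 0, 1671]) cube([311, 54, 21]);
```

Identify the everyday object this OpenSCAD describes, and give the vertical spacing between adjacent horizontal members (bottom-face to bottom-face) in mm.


A ladder. The rung spacing is 297 mm.

Two tall 40×54 posts with 6 short bars between them — a ladder. Adjacent rungs sit at z = 186 and z = 483, so the spacing is 483 − 186 = 297 mm.


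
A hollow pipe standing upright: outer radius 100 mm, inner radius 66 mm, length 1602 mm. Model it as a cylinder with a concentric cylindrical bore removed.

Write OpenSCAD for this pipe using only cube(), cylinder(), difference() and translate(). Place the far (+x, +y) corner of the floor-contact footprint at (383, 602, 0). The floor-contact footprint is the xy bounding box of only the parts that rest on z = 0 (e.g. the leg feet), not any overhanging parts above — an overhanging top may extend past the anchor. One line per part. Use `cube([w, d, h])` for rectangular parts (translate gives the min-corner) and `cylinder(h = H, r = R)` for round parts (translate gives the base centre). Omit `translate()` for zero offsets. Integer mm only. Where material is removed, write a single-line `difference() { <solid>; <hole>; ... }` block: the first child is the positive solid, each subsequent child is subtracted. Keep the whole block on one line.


difference() { translate([283, 502, 0]) cylinder(h = 1602, r = 100); translate([283, 502, 0]) cylinder(h = 1602, r = 66); }


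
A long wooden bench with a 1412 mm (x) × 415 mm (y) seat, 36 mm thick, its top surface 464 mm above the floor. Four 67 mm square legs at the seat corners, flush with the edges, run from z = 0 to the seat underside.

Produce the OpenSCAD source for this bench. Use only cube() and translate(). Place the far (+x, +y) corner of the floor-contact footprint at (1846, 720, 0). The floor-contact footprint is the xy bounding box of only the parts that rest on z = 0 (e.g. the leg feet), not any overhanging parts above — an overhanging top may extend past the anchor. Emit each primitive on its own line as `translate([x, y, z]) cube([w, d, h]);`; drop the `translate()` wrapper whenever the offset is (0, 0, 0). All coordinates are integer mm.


translate([434, 305, 428]) cube([1412, 415, 36]);
translate([434, 305, 0]) cube([67, 67, 428]);
translate([434, 653, 0]) cube([67, 67, 428]);
translate([1779, 305, 0]) cube([67, 67, 428]);
translate([1779, 653, 0]) cube([67, 67, 428]);


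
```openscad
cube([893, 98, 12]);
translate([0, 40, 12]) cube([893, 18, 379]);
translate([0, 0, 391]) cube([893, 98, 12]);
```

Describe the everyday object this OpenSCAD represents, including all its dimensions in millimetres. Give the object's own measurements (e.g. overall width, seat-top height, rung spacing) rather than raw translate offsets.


An I-beam lying along x, 893 mm long. Overall section height 403 mm. Two flanges 98 mm wide (y) and 12 mm thick, one on the floor and one at the top; a web 18 mm thick runs between them, centred on the flange width.


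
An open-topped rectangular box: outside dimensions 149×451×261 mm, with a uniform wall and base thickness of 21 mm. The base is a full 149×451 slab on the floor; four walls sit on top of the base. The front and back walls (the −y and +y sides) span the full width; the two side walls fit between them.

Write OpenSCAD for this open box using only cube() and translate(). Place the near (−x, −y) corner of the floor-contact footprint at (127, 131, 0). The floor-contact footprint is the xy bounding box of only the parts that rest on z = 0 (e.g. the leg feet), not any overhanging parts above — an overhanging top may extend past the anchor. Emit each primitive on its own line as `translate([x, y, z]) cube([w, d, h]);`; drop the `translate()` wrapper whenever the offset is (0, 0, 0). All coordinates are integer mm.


translate([127, 131, 0]) cube([149, 451, 21]);
translate([127, 131, 21]) cube([149, 21, 240]);
translate([127, 561, 21]) cube([149, 21, 240]);
translate([127, 152, 21]) cube([21, 409, 240]);
translate([255, 152, 21]) cube([21, 409, 240]);


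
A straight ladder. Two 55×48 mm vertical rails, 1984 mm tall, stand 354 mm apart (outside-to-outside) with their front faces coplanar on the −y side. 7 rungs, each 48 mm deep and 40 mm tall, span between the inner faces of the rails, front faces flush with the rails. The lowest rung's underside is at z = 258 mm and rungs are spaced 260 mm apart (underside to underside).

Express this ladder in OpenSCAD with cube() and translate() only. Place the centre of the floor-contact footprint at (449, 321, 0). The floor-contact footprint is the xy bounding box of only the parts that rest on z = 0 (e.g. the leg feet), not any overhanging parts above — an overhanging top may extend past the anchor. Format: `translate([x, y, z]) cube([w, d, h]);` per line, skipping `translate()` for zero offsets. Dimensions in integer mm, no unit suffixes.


translate([272, 297, 0]) cube([55, 48, 1984]);
translate([571, 297, 0]) cube([55, 48, 1984]);
translate([327, 297, 258]) cube([244, 48, 40]);
translate([327, 297, 518]) cube([244, 48, 40]);
translate([327, 297, 778]) cube([244, 48, 40]);
translate([327, 297, 1038]) cube([244, 48, 40]);
translate([327, 297, 1298]) cube([244, 48, 40]);
translate([327, 297, 1558]) cube([244, 48, 40]);
translate([327, 297, 1818]) cube([244, 48, 40]);


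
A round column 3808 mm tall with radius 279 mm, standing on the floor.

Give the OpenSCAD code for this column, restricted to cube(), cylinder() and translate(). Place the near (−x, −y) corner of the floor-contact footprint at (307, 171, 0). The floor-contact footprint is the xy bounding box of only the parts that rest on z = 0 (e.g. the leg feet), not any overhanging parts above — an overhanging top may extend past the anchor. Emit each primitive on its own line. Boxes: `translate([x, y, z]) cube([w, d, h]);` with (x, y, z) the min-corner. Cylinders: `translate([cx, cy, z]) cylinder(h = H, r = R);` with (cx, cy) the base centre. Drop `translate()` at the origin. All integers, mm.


translate([586, 450, 0]) cylinder(h = 3808, r = 279);
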